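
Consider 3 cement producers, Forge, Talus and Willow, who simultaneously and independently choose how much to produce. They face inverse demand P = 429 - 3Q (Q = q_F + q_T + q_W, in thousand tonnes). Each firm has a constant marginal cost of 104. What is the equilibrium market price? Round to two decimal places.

185.25

Each firm earns π_i = (429 - 3Q)q_i - 104q_i.
Setting ∂π_i/∂q_i = 0 with rivals' quantities fixed: 325 - 6q_i - 3·Σ_{j≠i} q_j = 0.
With identical firms every q_j equals q_i, so Σ_{j≠i} q_j = 2q_i and 325 = 12q_i, giving q_i = 325/12.
Total output Q = 325/4, so price P = 429 - 3·(325/4) = 741/4.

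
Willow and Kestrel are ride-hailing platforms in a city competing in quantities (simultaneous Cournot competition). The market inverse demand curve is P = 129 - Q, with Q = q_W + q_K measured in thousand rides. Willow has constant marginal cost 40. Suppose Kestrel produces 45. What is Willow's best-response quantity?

22

With the rival's output fixed at 45, Willow's profit is π_W = (129 - 45 - q_W)q_W - (40q_W) = (84 - q_W)q_W - (40q_W).
∂π_W/∂q_W = 44 - 2q_W = 0, so q_W = 22.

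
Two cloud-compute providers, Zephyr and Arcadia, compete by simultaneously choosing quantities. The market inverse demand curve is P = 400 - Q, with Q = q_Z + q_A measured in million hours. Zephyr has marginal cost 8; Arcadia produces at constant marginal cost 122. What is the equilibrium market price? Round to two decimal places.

Zephyr's profit: π_Z = (400 - Q)q_Z - (8q_Z). Setting ∂π_Z/∂q_Z = 0: 392 - 2q_Z - (q_A) = 0.
Arcadia's profit: π_A = (400 - Q)q_A - (122q_A). Setting ∂π_A/∂q_A = 0: 278 - 2q_A - (q_Z) = 0.
Rearranging gives the reaction functions q_Z = (392 - q_A)/2 and q_A = (278 - q_Z)/2.
Solving the pair: q_Z = 506/3, q_A = 164/3.
Total output Q = 670/3, so price P = 400 - 670/3 = 530/3.

176.67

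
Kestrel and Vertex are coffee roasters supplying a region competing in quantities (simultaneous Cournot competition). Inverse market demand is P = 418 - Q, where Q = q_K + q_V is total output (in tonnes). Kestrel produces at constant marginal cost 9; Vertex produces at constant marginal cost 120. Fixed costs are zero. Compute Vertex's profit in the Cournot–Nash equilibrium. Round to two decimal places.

3885.44

Kestrel's profit: π_K = (418 - Q)q_K - (9q_K). Setting ∂π_K/∂q_K = 0: 409 - 2q_K - (q_V) = 0.
Vertex's profit: π_V = (418 - Q)q_V - (120q_V). Setting ∂π_V/∂q_V = 0: 298 - 2q_V - (q_K) = 0.
So q_K = (409 - q_V)/2 and q_V = (298 - q_K)/2.
Substituting one into the other gives q_K = 520/3 and q_V = 187/3.
Price P = 418 - 707/3 = 547/3.
Vertex's profit: (547/3 - 120)·(187/3) = 3885.4444.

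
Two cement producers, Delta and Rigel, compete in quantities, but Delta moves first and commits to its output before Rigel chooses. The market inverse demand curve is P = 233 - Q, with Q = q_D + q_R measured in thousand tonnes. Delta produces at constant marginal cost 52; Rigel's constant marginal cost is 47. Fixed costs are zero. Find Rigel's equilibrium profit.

2401

The follower Rigel best-responds to any q_D: π_R = (233 - Q)q_R - 47q_R.
Setting the follower's marginal profit to zero, 186 - q_D - 2q_R = 0, i.e. q_R = (186 - q_D)/2.
Delta substitutes q_R(q_D) into its own profit: π_D = q_D(233 - q_D - (186 - q_D)/2) - 52q_D = (140 - (1/2)q_D)q_D - 52q_D.
Leader FOC: 88 - q_D = 0, so q_D = 88.
Then q_R = (186 - 88)/2 = 49.
Price P = 233 - 137 = 96.
Rigel's profit: (96 - 47)·49 = 2401.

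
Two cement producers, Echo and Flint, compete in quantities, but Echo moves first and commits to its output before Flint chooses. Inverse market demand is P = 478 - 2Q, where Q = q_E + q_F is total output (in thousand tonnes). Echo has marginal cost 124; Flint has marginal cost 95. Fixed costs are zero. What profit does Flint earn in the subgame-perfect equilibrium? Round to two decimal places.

The follower Flint best-responds to any q_E: π_F = (478 - 2Q)q_F - 95q_F.
Setting the follower's marginal profit to zero, 383 - 2q_E - 4q_F = 0, i.e. q_F = (383 - 2q_E)/4.
Echo substitutes q_F(q_E) into its own profit: π_E = q_E(478 - 2q_E - (383 - 2q_E)/2) - 124q_E = (573/2 - q_E)q_E - 124q_E.
The leader's first-order condition 325/2 - 2q_E = 0 yields q_E = 325/4.
Then q_F = (383 - 2·(325/4))/4 = 441/8.
Price P = 478 - 2·(1091/8) = 821/4.
Flint's profit: (821/4 - 95)·(441/8) = 6077.5313.

6077.53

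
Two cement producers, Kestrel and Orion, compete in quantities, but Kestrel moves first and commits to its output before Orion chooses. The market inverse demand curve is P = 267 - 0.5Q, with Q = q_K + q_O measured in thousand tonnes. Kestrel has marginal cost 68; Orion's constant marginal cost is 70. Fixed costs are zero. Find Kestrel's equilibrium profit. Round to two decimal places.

Solve by backward induction. Given q_K, the follower Orion maximises π_O = (267 - (1/2)q_K - (1/2)q_O)q_O - 70q_O.
Follower FOC: 197 - (1/2)q_K - q_O = 0, so q_O(q_K) = (197 - (1/2)q_K).
The leader anticipates this reaction. Substituting into P = 267 - 0.5Q gives P = 337/2 - (1/4)q_K, so π_K = (337/2 - (1/4)q_K)q_K - 68q_K.
The leader's first-order condition 201/2 - (1/2)q_K = 0 yields q_K = 201.
Then q_O = (197 - (1/2)·201) = 193/2.
Price P = 267 - (1/2)·(595/2) = 473/4.
Kestrel's profit: (473/4 - 68)·201 = 10100.2500.

10100.25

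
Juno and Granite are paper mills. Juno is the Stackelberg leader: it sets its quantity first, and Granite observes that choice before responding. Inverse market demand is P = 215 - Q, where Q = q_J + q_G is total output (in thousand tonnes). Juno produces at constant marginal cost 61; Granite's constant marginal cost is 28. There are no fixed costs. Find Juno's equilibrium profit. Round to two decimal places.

1830.13

Solve by backward induction. Given q_J, the follower Granite maximises π_G = (215 - q_J - q_G)q_G - 28q_G.
Follower FOC: 187 - q_J - 2q_G = 0, so q_G(q_J) = (187 - q_J)/2.
Juno substitutes q_G(q_J) into its own profit: π_J = q_J(215 - q_J - (187 - q_J)/2) - 61q_J = (243/2 - (1/2)q_J)q_J - 61q_J.
Leader FOC: 121/2 - q_J = 0, so q_J = 121/2.
Then q_G = (187 - 121/2)/2 = 253/4.
Price P = 215 - 495/4 = 365/4.
Juno's profit: (365/4 - 61)·(121/2) = 1830.1250.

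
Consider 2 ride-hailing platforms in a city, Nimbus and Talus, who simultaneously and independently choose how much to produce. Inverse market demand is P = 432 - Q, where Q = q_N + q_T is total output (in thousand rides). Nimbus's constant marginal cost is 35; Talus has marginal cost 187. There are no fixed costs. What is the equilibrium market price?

Nimbus's profit: π_N = (432 - Q)q_N - (35q_N). Setting ∂π_N/∂q_N = 0: 397 - 2q_N - (q_T) = 0.
Talus's first-order condition: 245 - 2q_T - (q_N) = 0.
Best responses: q_N = (397 - q_T)/2, q_T = (245 - q_N)/2.
Solving the pair: q_N = 183, q_T = 31.
Total output Q = 214, so price P = 432 - 214 = 218.

218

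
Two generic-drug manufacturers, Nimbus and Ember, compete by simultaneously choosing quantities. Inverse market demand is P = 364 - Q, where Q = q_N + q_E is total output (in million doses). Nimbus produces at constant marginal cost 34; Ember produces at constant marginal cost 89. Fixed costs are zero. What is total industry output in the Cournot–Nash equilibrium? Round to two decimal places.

201.67

Nimbus's profit: π_N = (364 - Q)q_N - (34q_N). Setting ∂π_N/∂q_N = 0: 330 - 2q_N - (q_E) = 0.
Ember's first-order condition: 275 - 2q_E - (q_N) = 0.
So q_N = (330 - q_E)/2 and q_E = (275 - q_N)/2.
Substituting one into the other gives q_N = 385/3 and q_E = 220/3.
Total output Q = 385/3 + 220/3 = 605/3.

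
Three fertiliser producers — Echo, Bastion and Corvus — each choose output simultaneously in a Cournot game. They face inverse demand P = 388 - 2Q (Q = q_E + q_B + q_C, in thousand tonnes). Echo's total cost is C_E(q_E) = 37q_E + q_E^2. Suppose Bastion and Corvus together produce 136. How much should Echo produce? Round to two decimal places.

With rivals' combined output fixed at 136, Echo's profit is π_E = (388 - 2·136 - 2q_E)q_E - (37q_E + q_E²) = (116 - 2q_E)q_E - (37q_E + q_E²).
∂π_E/∂q_E = 79 - 6q_E = 0, so q_E = 79/6.

13.17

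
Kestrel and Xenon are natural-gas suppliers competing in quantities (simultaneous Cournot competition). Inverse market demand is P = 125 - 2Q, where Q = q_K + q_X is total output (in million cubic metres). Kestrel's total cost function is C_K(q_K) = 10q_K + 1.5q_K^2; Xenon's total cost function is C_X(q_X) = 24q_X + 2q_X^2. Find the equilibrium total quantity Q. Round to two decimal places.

22.98

Kestrel's profit: π_K = (125 - 2Q)q_K - (10q_K + (3/2)q_K²). Setting ∂π_K/∂q_K = 0: 115 - 7q_K - 2(q_X) = 0.
Xenon's first-order condition: 101 - 8q_X - 2(q_K) = 0.
So q_K = (115 - 2q_X)/7 and q_X = (101 - 2q_K)/8.
Substituting one into the other gives q_K = 359/26 and q_X = 477/52.
Total output Q = 359/26 + 477/52 = 1195/52.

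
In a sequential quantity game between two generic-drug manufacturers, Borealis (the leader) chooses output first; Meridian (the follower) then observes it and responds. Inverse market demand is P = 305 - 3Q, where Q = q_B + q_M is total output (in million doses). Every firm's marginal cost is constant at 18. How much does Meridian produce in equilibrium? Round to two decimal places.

23.92

The follower Meridian best-responds to any q_B: π_M = (305 - 3Q)q_M - 18q_M.
∂π_M/∂q_M = 287 - 3q_B - 6q_M = 0 gives the reaction function q_M = (287 - 3q_B)/6.
Borealis substitutes q_M(q_B) into its own profit: π_B = q_B(305 - 3q_B - (287 - 3q_B)/2) - 18q_B = (323/2 - (3/2)q_B)q_B - 18q_B.
Leader FOC: 287/2 - 3q_B = 0, so q_B = 287/6.
Then q_M = (287 - 3·(287/6))/6 = 287/12.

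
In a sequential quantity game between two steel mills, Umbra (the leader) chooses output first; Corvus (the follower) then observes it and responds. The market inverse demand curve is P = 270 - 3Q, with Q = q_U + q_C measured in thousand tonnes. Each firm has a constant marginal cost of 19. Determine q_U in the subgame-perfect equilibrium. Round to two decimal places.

41.83

The follower Corvus best-responds to any q_U: π_C = (270 - 3Q)q_C - 19q_C.
∂π_C/∂q_C = 251 - 3q_U - 6q_C = 0 gives the reaction function q_C = (251 - 3q_U)/6.
The leader anticipates this reaction. Substituting into P = 270 - 3Q gives P = 289/2 - (3/2)q_U, so π_U = (289/2 - (3/2)q_U)q_U - 19q_U.
The leader's first-order condition 251/2 - 3q_U = 0 yields q_U = 251/6.
Then q_C = (251 - 3·(251/6))/6 = 251/12.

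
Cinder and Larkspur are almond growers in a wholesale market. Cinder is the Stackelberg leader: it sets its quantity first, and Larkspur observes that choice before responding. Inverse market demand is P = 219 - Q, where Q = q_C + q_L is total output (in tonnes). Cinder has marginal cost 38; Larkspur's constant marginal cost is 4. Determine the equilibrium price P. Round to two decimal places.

Solve by backward induction. Given q_C, the follower Larkspur maximises π_L = (219 - q_C - q_L)q_L - 4q_L.
Setting the follower's marginal profit to zero, 215 - q_C - 2q_L = 0, i.e. q_L = (215 - q_C)/2.
The leader anticipates this reaction. Substituting into P = 219 - Q gives P = 223/2 - (1/2)q_C, so π_C = (223/2 - (1/2)q_C)q_C - 38q_C.
Maximising: ∂π_C/∂q_C = 147/2 - q_C = 0, giving q_C = 147/2.
Then q_L = (215 - 147/2)/2 = 283/4.
Total output Q = 577/4, so price P = 219 - 577/4 = 299/4.

74.75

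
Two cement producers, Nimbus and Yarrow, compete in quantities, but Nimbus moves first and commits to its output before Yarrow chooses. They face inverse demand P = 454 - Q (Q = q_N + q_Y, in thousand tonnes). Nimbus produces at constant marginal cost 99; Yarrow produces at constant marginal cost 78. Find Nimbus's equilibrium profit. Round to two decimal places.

Solve by backward induction. Given q_N, the follower Yarrow maximises π_Y = (454 - q_N - q_Y)q_Y - 78q_Y.
Setting the follower's marginal profit to zero, 376 - q_N - 2q_Y = 0, i.e. q_Y = (376 - q_N)/2.
The leader anticipates this reaction. Substituting into P = 454 - Q gives P = 266 - (1/2)q_N, so π_N = (266 - (1/2)q_N)q_N - 99q_N.
Leader FOC: 167 - q_N = 0, so q_N = 167.
Then q_Y = (376 - 167)/2 = 209/2.
Price P = 454 - 543/2 = 365/2.
Nimbus's profit: (365/2 - 99)·167 = 13944.5000.

13944.50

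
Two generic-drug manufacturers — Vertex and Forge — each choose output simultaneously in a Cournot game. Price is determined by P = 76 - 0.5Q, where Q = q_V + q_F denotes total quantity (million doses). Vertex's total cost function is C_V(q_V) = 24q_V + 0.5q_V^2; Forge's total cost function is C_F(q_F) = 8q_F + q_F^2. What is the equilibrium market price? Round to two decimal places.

55.83

Vertex's profit: π_V = (76 - 0.5Q)q_V - (24q_V + (1/2)q_V²). Setting ∂π_V/∂q_V = 0: 52 - 2q_V - (1/2)(q_F) = 0.
Forge's first-order condition: 68 - 3q_F - (1/2)(q_V) = 0.
So q_V = (52 - (1/2)q_F)/2 and q_F = (68 - (1/2)q_V)/3.
Solving the pair: q_V = 488/23, q_F = 440/23.
Total output Q = 928/23, so price P = 76 - (1/2)·(928/23) = 1284/23.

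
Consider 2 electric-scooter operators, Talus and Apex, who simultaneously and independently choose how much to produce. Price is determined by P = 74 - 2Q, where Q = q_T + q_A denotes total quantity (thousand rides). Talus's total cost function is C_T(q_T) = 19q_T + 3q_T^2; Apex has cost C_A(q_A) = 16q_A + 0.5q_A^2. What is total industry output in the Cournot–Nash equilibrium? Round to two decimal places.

Talus's profit: π_T = (74 - 2Q)q_T - (19q_T + 3q_T²). Setting ∂π_T/∂q_T = 0: 55 - 10q_T - 2(q_A) = 0.
Apex's first-order condition: 58 - 5q_A - 2(q_T) = 0.
So q_T = (55 - 2q_A)/10 and q_A = (58 - 2q_T)/5.
Solving the pair: q_T = 159/46, q_A = 235/23.
Total output Q = 159/46 + 235/23 = 629/46.

13.67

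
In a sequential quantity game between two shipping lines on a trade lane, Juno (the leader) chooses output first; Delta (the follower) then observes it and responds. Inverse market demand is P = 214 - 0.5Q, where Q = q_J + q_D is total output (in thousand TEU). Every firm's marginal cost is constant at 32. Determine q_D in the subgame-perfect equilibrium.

91

Solve by backward induction. Given q_J, the follower Delta maximises π_D = (214 - (1/2)q_J - (1/2)q_D)q_D - 32q_D.
∂π_D/∂q_D = 182 - (1/2)q_J - q_D = 0 gives the reaction function q_D = (182 - (1/2)q_J).
Juno substitutes q_D(q_J) into its own profit: π_J = q_J(214 - (1/2)q_J - (182 - (1/2)q_J)/2) - 32q_J = (123 - (1/4)q_J)q_J - 32q_J.
Leader FOC: 91 - (1/2)q_J = 0, so q_J = 182.
Then q_D = (182 - (1/2)·182) = 91.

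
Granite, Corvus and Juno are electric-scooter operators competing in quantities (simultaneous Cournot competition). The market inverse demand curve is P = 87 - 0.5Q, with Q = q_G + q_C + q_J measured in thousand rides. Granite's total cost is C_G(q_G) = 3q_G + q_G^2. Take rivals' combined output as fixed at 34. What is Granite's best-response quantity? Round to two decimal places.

With rivals' combined output fixed at 34, Granite's profit is π_G = (87 - (1/2)·34 - (1/2)q_G)q_G - (3q_G + q_G²) = (70 - (1/2)q_G)q_G - (3q_G + q_G²).
∂π_G/∂q_G = 67 - 3q_G = 0, so q_G = 67/3.

22.33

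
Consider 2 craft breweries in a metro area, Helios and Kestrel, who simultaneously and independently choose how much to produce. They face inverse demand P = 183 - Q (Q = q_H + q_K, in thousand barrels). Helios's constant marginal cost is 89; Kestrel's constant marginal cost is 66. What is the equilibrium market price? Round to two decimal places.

Helios's profit: π_H = (183 - Q)q_H - (89q_H). Setting ∂π_H/∂q_H = 0: 94 - 2q_H - (q_K) = 0.
Kestrel's first-order condition: 117 - 2q_K - (q_H) = 0.
Best responses: q_H = (94 - q_K)/2, q_K = (117 - q_H)/2.
Solving the pair: q_H = 71/3, q_K = 140/3.
Total output Q = 211/3, so price P = 183 - 211/3 = 338/3.

112.67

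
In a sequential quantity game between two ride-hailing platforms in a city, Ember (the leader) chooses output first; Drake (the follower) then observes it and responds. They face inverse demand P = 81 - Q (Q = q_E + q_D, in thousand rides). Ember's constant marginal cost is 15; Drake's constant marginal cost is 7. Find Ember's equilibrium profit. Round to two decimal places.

Solve by backward induction. Given q_E, the follower Drake maximises π_D = (81 - q_E - q_D)q_D - 7q_D.
Setting the follower's marginal profit to zero, 74 - q_E - 2q_D = 0, i.e. q_D = (74 - q_E)/2.
Ember substitutes q_D(q_E) into its own profit: π_E = q_E(81 - q_E - (74 - q_E)/2) - 15q_E = (44 - (1/2)q_E)q_E - 15q_E.
The leader's first-order condition 29 - q_E = 0 yields q_E = 29.
Then q_D = (74 - 29)/2 = 45/2.
Price P = 81 - 103/2 = 59/2.
Ember's profit: (59/2 - 15)·29 = 841/2.

420.50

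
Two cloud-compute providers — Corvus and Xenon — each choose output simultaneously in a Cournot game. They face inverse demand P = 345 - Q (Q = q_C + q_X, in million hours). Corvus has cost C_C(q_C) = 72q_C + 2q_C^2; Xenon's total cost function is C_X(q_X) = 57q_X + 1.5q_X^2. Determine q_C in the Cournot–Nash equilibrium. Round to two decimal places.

37.14

Corvus's profit: π_C = (345 - Q)q_C - (72q_C + 2q_C²). Setting ∂π_C/∂q_C = 0: 273 - 6q_C - (q_X) = 0.
Xenon's first-order condition: 288 - 5q_X - (q_C) = 0.
So q_C = (273 - q_X)/6 and q_X = (288 - q_C)/5.
Solving the pair: q_C = 1077/29, q_X = 1455/29.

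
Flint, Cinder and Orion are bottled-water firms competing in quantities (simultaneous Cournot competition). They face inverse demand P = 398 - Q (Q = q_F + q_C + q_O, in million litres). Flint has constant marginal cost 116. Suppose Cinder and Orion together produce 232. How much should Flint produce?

25

With rivals' combined output fixed at 232, Flint's profit is π_F = (398 - 232 - q_F)q_F - (116q_F) = (166 - q_F)q_F - (116q_F).
∂π_F/∂q_F = 50 - 2q_F = 0, so q_F = 25.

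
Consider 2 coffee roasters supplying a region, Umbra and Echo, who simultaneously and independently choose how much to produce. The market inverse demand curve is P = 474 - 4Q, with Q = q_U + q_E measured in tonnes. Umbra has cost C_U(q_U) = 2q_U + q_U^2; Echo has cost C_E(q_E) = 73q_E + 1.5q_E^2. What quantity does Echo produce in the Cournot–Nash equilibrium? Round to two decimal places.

22.57

Umbra's profit: π_U = (474 - 4Q)q_U - (2q_U + q_U²). Setting ∂π_U/∂q_U = 0: 472 - 10q_U - 4(q_E) = 0.
Echo's profit: π_E = (474 - 4Q)q_E - (73q_E + (3/2)q_E²). Setting ∂π_E/∂q_E = 0: 401 - 11q_E - 4(q_U) = 0.
Best responses: q_U = (472 - 4q_E)/10, q_E = (401 - 4q_U)/11.
Solving the pair: q_U = 1794/47, q_E = 1061/47.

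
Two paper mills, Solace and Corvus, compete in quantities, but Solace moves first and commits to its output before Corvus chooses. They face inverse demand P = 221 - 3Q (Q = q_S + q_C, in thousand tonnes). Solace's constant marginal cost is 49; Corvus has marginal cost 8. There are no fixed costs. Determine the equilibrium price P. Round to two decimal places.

Solve by backward induction. Given q_S, the follower Corvus maximises π_C = (221 - 3q_S - 3q_C)q_C - 8q_C.
Follower FOC: 213 - 3q_S - 6q_C = 0, so q_C(q_S) = (213 - 3q_S)/6.
Solace substitutes q_C(q_S) into its own profit: π_S = q_S(221 - 3q_S - (213 - 3q_S)/2) - 49q_S = (229/2 - (3/2)q_S)q_S - 49q_S.
Leader FOC: 131/2 - 3q_S = 0, so q_S = 131/6.
Then q_C = (213 - 3·(131/6))/6 = 295/12.
Total output Q = 557/12, so price P = 221 - 3·(557/12) = 327/4.

81.75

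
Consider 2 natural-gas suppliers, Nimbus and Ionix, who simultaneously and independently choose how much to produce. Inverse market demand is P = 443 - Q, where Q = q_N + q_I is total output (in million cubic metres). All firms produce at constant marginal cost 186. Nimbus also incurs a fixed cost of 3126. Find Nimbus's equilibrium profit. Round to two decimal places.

Each firm earns π_i = (443 - Q)q_i - 186q_i.
Setting ∂π_i/∂q_i = 0 with rivals' quantities fixed: 257 - 2q_i - q_j = 0.
By symmetry each firm produces the same amount; substituting q_j = q_i yields q_i = 257/3.
Price P = 443 - 514/3 = 815/3.
Nimbus's profit: (815/3 - 186)·(257/3) - 3126 = 4212.7778.

4212.78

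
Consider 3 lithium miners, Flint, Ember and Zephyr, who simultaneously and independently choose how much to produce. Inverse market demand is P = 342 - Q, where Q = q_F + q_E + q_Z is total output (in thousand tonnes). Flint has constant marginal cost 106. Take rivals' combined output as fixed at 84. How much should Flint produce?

With rivals' combined output fixed at 84, Flint's profit is π_F = (342 - 84 - q_F)q_F - (106q_F) = (258 - q_F)q_F - (106q_F).
∂π_F/∂q_F = 152 - 2q_F = 0, so q_F = 76.

76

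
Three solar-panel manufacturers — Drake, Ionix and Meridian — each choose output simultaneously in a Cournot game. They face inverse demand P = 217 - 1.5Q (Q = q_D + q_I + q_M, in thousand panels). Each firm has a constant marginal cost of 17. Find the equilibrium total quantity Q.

A representative firm's profit is π_i = q_i(217 - 1.5Q) - 17q_i.
Setting ∂π_i/∂q_i = 0 with rivals' quantities fixed: 200 - 3q_i - (3/2)·Σ_{j≠i} q_j = 0.
By symmetry each firm produces the same amount; substituting Σ_{j≠i} q_j = 2q_i yields q_i = 200/6 = 100/3.
Total output Q = 100/3 + 100/3 + 100/3 = 100.

100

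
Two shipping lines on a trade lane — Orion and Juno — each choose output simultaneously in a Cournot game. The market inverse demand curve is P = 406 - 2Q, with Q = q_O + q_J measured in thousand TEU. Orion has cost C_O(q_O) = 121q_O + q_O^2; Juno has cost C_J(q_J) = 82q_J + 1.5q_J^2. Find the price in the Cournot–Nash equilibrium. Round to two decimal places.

Orion's profit: π_O = (406 - 2Q)q_O - (121q_O + q_O²). Setting ∂π_O/∂q_O = 0: 285 - 6q_O - 2(q_J) = 0.
Juno's profit: π_J = (406 - 2Q)q_J - (82q_J + (3/2)q_J²). Setting ∂π_J/∂q_J = 0: 324 - 7q_J - 2(q_O) = 0.
Rearranging gives the reaction functions q_O = (285 - 2q_J)/6 and q_J = (324 - 2q_O)/7.
Solving the pair: q_O = 1347/38, q_J = 687/19.
Total output Q = 71.6053, so price P = 406 - 2·71.6053 = 262.7895.

262.79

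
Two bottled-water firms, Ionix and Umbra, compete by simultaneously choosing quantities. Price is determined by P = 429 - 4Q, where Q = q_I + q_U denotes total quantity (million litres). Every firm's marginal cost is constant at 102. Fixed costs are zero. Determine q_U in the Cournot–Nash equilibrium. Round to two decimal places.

27.25

A representative firm's profit is π_i = q_i(429 - 4Q) - 102q_i.
First-order condition (treating rivals' output as given): 327 - 8q_i - 4q_j = 0.
By symmetry each firm produces the same amount; substituting q_j = q_i yields q_i = 327/12 = 109/4.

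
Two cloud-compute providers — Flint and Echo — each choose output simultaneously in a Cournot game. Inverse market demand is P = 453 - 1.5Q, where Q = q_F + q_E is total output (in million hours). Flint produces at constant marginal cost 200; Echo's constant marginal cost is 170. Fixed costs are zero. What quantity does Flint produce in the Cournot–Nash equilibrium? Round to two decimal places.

Flint's profit: π_F = (453 - 1.5Q)q_F - (200q_F). Setting ∂π_F/∂q_F = 0: 253 - 3q_F - (3/2)(q_E) = 0.
Echo's first-order condition: 283 - 3q_E - (3/2)(q_F) = 0.
Rearranging gives the reaction functions q_F = (253 - (3/2)q_E)/3 and q_E = (283 - (3/2)q_F)/3.
Substituting one into the other gives q_F = 446/9 and q_E = 626/9.

49.56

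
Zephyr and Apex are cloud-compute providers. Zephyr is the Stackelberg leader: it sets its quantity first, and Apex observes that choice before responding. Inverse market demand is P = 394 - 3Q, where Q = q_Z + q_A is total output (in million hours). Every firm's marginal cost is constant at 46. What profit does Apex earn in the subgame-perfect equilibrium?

Solve by backward induction. Given q_Z, the follower Apex maximises π_A = (394 - 3q_Z - 3q_A)q_A - 46q_A.
Follower FOC: 348 - 3q_Z - 6q_A = 0, so q_A(q_Z) = (348 - 3q_Z)/6.
Zephyr substitutes q_A(q_Z) into its own profit: π_Z = q_Z(394 - 3q_Z - (348 - 3q_Z)/2) - 46q_Z = (220 - (3/2)q_Z)q_Z - 46q_Z.
Leader FOC: 174 - 3q_Z = 0, so q_Z = 58.
Then q_A = (348 - 3·58)/6 = 29.
Price P = 394 - 3·87 = 133.
Apex's profit: (133 - 46)·29 = 2523.

2523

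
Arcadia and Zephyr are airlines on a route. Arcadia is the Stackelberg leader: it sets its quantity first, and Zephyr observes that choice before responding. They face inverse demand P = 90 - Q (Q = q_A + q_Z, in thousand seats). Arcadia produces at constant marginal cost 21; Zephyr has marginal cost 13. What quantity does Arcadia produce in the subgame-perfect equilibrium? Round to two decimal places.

30.50

Solve by backward induction. Given q_A, the follower Zephyr maximises π_Z = (90 - q_A - q_Z)q_Z - 13q_Z.
Setting the follower's marginal profit to zero, 77 - q_A - 2q_Z = 0, i.e. q_Z = (77 - q_A)/2.
The leader anticipates this reaction. Substituting into P = 90 - Q gives P = 103/2 - (1/2)q_A, so π_A = (103/2 - (1/2)q_A)q_A - 21q_A.
Maximising: ∂π_A/∂q_A = 61/2 - q_A = 0, giving q_A = 61/2.
Then q_Z = (77 - 61/2)/2 = 93/4.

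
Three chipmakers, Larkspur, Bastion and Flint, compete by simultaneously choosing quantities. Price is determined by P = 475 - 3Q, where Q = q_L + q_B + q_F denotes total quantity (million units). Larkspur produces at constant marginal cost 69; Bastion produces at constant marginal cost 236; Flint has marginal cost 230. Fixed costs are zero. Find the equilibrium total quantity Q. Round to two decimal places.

74.17

Larkspur's profit: π_L = (475 - 3Q)q_L - (69q_L). Setting ∂π_L/∂q_L = 0: 406 - 6q_L - 3(q_B + q_F) = 0.
Bastion's profit: π_B = (475 - 3Q)q_B - (236q_B). Setting ∂π_B/∂q_B = 0: 239 - 6q_B - 3(q_L + q_F) = 0.
Flint's first-order condition: 245 - 6q_F - 3(q_L + q_B) = 0.
Adding the 3 conditions: 890 − 6Q − 6Q = 0, i.e. Q = 445/6.
Back-substituting: q_L = (406 − 445/2)/3 = 367/6, q_B = (239 − 445/2)/3 = 11/2, q_F = (245 − 445/2)/3 = 15/2.
Total output Q = 367/6 + 11/2 + 15/2 = 445/6.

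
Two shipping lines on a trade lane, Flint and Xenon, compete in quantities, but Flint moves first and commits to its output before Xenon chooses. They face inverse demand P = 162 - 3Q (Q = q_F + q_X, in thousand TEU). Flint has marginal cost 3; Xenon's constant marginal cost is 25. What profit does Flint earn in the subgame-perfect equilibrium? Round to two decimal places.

The follower Xenon best-responds to any q_F: π_X = (162 - 3Q)q_X - 25q_X.
Setting the follower's marginal profit to zero, 137 - 3q_F - 6q_X = 0, i.e. q_X = (137 - 3q_F)/6.
Flint substitutes q_X(q_F) into its own profit: π_F = q_F(162 - 3q_F - (137 - 3q_F)/2) - 3q_F = (187/2 - (3/2)q_F)q_F - 3q_F.
Leader FOC: 181/2 - 3q_F = 0, so q_F = 181/6.
Then q_X = (137 - 3·(181/6))/6 = 31/4.
Price P = 162 - 3·(455/12) = 193/4.
Flint's profit: (193/4 - 3)·(181/6) = 1365.0417.

1365.04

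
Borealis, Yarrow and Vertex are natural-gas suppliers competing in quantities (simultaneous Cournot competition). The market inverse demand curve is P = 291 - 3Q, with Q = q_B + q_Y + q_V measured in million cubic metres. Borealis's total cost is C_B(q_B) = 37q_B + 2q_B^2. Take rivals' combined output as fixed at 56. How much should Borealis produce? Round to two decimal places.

8.60

With rivals' combined output fixed at 56, Borealis's profit is π_B = (291 - 3·56 - 3q_B)q_B - (37q_B + 2q_B²) = (123 - 3q_B)q_B - (37q_B + 2q_B²).
∂π_B/∂q_B = 86 - 10q_B = 0, so q_B = 43/5.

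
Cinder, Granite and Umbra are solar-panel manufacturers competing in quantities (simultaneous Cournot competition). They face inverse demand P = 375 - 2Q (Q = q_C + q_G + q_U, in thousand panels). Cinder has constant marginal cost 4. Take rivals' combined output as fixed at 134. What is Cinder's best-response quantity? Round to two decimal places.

25.75

With rivals' combined output fixed at 134, Cinder's profit is π_C = (375 - 2·134 - 2q_C)q_C - (4q_C) = (107 - 2q_C)q_C - (4q_C).
∂π_C/∂q_C = 103 - 4q_C = 0, so q_C = 103/4.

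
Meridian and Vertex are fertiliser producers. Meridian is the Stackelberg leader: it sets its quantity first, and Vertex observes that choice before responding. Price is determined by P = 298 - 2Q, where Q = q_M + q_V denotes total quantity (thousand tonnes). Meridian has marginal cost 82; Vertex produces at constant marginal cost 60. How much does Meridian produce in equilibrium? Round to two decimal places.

48.50

The follower Vertex best-responds to any q_M: π_V = (298 - 2Q)q_V - 60q_V.
Setting the follower's marginal profit to zero, 238 - 2q_M - 4q_V = 0, i.e. q_V = (238 - 2q_M)/4.
Meridian substitutes q_V(q_M) into its own profit: π_M = q_M(298 - 2q_M - (238 - 2q_M)/2) - 82q_M = (179 - q_M)q_M - 82q_M.
Leader FOC: 97 - 2q_M = 0, so q_M = 97/2.
Then q_V = (238 - 2·(97/2))/4 = 141/4.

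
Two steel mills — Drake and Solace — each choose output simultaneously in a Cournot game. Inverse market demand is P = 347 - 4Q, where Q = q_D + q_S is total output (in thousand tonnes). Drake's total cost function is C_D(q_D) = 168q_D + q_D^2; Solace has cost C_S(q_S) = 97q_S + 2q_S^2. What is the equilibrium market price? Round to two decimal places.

234.23

Drake's profit: π_D = (347 - 4Q)q_D - (168q_D + q_D²). Setting ∂π_D/∂q_D = 0: 179 - 10q_D - 4(q_S) = 0.
Solace's profit: π_S = (347 - 4Q)q_S - (97q_S + 2q_S²). Setting ∂π_S/∂q_S = 0: 250 - 12q_S - 4(q_D) = 0.
Rearranging gives the reaction functions q_D = (179 - 4q_S)/10 and q_S = (250 - 4q_D)/12.
Solving the pair: q_D = 287/26, q_S = 223/13.
Total output Q = 733/26, so price P = 347 - 4·(733/26) = 234.2308.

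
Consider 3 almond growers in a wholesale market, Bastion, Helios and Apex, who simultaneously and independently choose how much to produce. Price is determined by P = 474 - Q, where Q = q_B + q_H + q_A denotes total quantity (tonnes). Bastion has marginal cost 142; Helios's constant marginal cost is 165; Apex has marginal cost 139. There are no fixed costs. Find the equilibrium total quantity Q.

Bastion's profit: π_B = (474 - Q)q_B - (142q_B). Setting ∂π_B/∂q_B = 0: 332 - 2q_B - (q_H + q_A) = 0.
Helios's profit: π_H = (474 - Q)q_H - (165q_H). Setting ∂π_H/∂q_H = 0: 309 - 2q_H - (q_B + q_A) = 0.
Apex's profit: π_A = (474 - Q)q_A - (139q_A). Setting ∂π_A/∂q_A = 0: 335 - 2q_A - (q_B + q_H) = 0.
Summing all 3 equations gives 976 − 4Q = 0, hence Q = 244.
Back-substituting: q_B = (332 − 244) = 88, q_H = (309 − 244) = 65, q_A = (335 − 244) = 91.
Total output Q = 88 + 65 + 91 = 244.

244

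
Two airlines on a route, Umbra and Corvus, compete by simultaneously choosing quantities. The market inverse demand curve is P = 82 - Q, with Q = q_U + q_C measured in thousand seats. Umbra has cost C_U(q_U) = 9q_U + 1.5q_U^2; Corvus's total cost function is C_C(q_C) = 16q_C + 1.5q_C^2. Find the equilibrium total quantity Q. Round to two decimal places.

Umbra's profit: π_U = (82 - Q)q_U - (9q_U + (3/2)q_U²). Setting ∂π_U/∂q_U = 0: 73 - 5q_U - (q_C) = 0.
Corvus's profit: π_C = (82 - Q)q_C - (16q_C + (3/2)q_C²). Setting ∂π_C/∂q_C = 0: 66 - 5q_C - (q_U) = 0.
Rearranging gives the reaction functions q_U = (73 - q_C)/5 and q_C = (66 - q_U)/5.
Substituting one into the other gives q_U = 299/24 and q_C = 257/24.
Total output Q = 299/24 + 257/24 = 139/6.

23.17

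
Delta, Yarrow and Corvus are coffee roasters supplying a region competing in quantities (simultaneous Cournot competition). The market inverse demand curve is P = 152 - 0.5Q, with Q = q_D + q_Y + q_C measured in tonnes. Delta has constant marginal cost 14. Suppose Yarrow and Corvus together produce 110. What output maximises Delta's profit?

With rivals' combined output fixed at 110, Delta's profit is π_D = (152 - (1/2)·110 - (1/2)q_D)q_D - (14q_D) = (97 - (1/2)q_D)q_D - (14q_D).
∂π_D/∂q_D = 83 - q_D = 0, so q_D = 83.

83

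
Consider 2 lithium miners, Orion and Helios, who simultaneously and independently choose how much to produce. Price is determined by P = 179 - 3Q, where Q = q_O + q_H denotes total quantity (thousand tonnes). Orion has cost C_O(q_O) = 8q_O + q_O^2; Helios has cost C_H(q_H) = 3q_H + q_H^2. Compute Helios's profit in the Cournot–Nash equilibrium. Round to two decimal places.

Orion's profit: π_O = (179 - 3Q)q_O - (8q_O + q_O²). Setting ∂π_O/∂q_O = 0: 171 - 8q_O - 3(q_H) = 0.
Helios's profit: π_H = (179 - 3Q)q_H - (3q_H + q_H²). Setting ∂π_H/∂q_H = 0: 176 - 8q_H - 3(q_O) = 0.
Best responses: q_O = (171 - 3q_H)/8, q_H = (176 - 3q_O)/8.
Solving the pair: q_O = 168/11, q_H = 179/11.
Price P = 179 - 3·(347/11) = 928/11.
Helios's profit: (928/11)·(179/11) - 3·(179/11) - (179/11)² = 1059.2066.

1059.21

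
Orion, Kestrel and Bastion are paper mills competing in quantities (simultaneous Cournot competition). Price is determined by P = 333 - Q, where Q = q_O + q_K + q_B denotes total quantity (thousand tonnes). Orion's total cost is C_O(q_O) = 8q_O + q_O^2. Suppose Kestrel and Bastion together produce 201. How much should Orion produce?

31

With rivals' combined output fixed at 201, Orion's profit is π_O = (333 - 201 - q_O)q_O - (8q_O + q_O²) = (132 - q_O)q_O - (8q_O + q_O²).
∂π_O/∂q_O = 124 - 4q_O = 0, so q_O = 31.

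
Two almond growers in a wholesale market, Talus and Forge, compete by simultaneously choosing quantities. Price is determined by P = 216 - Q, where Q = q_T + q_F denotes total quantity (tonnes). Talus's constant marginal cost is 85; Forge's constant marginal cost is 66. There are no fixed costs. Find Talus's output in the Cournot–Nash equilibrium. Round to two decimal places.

Talus's profit: π_T = (216 - Q)q_T - (85q_T). Setting ∂π_T/∂q_T = 0: 131 - 2q_T - (q_F) = 0.
Forge's first-order condition: 150 - 2q_F - (q_T) = 0.
So q_T = (131 - q_F)/2 and q_F = (150 - q_T)/2.
Substituting one into the other gives q_T = 112/3 and q_F = 169/3.

37.33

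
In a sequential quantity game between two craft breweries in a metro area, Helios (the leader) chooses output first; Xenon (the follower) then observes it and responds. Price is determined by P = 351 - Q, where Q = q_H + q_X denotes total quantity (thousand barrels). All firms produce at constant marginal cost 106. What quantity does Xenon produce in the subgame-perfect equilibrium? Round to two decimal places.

61.25

Solve by backward induction. Given q_H, the follower Xenon maximises π_X = (351 - q_H - q_X)q_X - 106q_X.
Setting the follower's marginal profit to zero, 245 - q_H - 2q_X = 0, i.e. q_X = (245 - q_H)/2.
The leader anticipates this reaction. Substituting into P = 351 - Q gives P = 457/2 - (1/2)q_H, so π_H = (457/2 - (1/2)q_H)q_H - 106q_H.
Leader FOC: 245/2 - q_H = 0, so q_H = 245/2.
Then q_X = (245 - 245/2)/2 = 245/4.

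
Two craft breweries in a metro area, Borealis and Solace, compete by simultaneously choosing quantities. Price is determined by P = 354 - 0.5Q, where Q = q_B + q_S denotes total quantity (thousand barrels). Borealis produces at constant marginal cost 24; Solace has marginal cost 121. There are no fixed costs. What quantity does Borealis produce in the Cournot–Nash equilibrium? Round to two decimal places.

Borealis's profit: π_B = (354 - 0.5Q)q_B - (24q_B). Setting ∂π_B/∂q_B = 0: 330 - q_B - (1/2)(q_S) = 0.
Solace's profit: π_S = (354 - 0.5Q)q_S - (121q_S). Setting ∂π_S/∂q_S = 0: 233 - q_S - (1/2)(q_B) = 0.
Best responses: q_B = (330 - (1/2)q_S), q_S = (233 - (1/2)q_B).
Substituting one into the other gives q_B = 854/3 and q_S = 272/3.

284.67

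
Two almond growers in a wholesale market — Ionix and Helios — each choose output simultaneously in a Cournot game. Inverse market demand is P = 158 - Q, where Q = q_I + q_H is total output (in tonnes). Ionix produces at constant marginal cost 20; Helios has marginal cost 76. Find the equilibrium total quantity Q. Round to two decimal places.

Ionix's profit: π_I = (158 - Q)q_I - (20q_I). Setting ∂π_I/∂q_I = 0: 138 - 2q_I - (q_H) = 0.
Helios's profit: π_H = (158 - Q)q_H - (76q_H). Setting ∂π_H/∂q_H = 0: 82 - 2q_H - (q_I) = 0.
So q_I = (138 - q_H)/2 and q_H = (82 - q_I)/2.
Solving the pair: q_I = 194/3, q_H = 26/3.
Total output Q = 194/3 + 26/3 = 220/3.

73.33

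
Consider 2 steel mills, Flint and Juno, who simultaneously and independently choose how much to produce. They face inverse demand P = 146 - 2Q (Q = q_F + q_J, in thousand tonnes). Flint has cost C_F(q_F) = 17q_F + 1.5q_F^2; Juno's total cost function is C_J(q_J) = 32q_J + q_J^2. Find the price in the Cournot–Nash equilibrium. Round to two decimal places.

Flint's profit: π_F = (146 - 2Q)q_F - (17q_F + (3/2)q_F²). Setting ∂π_F/∂q_F = 0: 129 - 7q_F - 2(q_J) = 0.
Juno's profit: π_J = (146 - 2Q)q_J - (32q_J + q_J²). Setting ∂π_J/∂q_J = 0: 114 - 6q_J - 2(q_F) = 0.
Rearranging gives the reaction functions q_F = (129 - 2q_J)/7 and q_J = (114 - 2q_F)/6.
Substituting one into the other gives q_F = 273/19 and q_J = 270/19.
Total output Q = 543/19, so price P = 146 - 2·(543/19) = 1688/19.

88.84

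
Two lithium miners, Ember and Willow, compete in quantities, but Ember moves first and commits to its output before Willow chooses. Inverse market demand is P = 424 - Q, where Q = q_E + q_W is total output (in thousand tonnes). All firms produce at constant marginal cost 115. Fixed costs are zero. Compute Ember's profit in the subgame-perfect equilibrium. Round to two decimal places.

11935.13

Solve by backward induction. Given q_E, the follower Willow maximises π_W = (424 - q_E - q_W)q_W - 115q_W.
Setting the follower's marginal profit to zero, 309 - q_E - 2q_W = 0, i.e. q_W = (309 - q_E)/2.
Ember substitutes q_W(q_E) into its own profit: π_E = q_E(424 - q_E - (309 - q_E)/2) - 115q_E = (539/2 - (1/2)q_E)q_E - 115q_E.
Maximising: ∂π_E/∂q_E = 309/2 - q_E = 0, giving q_E = 309/2.
Then q_W = (309 - 309/2)/2 = 309/4.
Price P = 424 - 927/4 = 769/4.
Ember's profit: (769/4 - 115)·(309/2) = 11935.1250.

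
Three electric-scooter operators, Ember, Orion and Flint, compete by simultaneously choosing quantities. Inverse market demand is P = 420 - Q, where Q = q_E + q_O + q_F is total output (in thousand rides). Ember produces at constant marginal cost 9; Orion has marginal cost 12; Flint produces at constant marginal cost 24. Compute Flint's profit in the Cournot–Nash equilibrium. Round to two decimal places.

8510.06

Ember's profit: π_E = (420 - Q)q_E - (9q_E). Setting ∂π_E/∂q_E = 0: 411 - 2q_E - (q_O + q_F) = 0.
Orion's first-order condition: 408 - 2q_O - (q_E + q_F) = 0.
Flint's profit: π_F = (420 - Q)q_F - (24q_F). Setting ∂π_F/∂q_F = 0: 396 - 2q_F - (q_E + q_O) = 0.
Summing all 3 equations gives 1215 − 4Q = 0, hence Q = 1215/4.
Back-substituting: q_E = (411 − 1215/4) = 429/4, q_O = (408 − 1215/4) = 417/4, q_F = (396 − 1215/4) = 369/4.
Price P = 420 - 1215/4 = 465/4.
Flint's profit: (465/4 - 24)·(369/4) = 8510.0625.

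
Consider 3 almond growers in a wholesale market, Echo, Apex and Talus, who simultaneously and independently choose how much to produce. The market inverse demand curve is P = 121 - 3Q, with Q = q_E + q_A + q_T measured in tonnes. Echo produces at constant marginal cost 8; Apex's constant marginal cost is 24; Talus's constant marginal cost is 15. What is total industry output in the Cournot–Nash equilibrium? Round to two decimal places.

Echo's profit: π_E = (121 - 3Q)q_E - (8q_E). Setting ∂π_E/∂q_E = 0: 113 - 6q_E - 3(q_A + q_T) = 0.
Apex's profit: π_A = (121 - 3Q)q_A - (24q_A). Setting ∂π_A/∂q_A = 0: 97 - 6q_A - 3(q_E + q_T) = 0.
Talus's first-order condition: 106 - 6q_T - 3(q_E + q_A) = 0.
Adding the 3 conditions: 316 − 6Q − 6Q = 0, i.e. Q = 79/3.
Back-substituting: q_E = (113 − 79)/3 = 34/3, q_A = (97 − 79)/3 = 6, q_T = (106 − 79)/3 = 9.
Total output Q = 34/3 + 6 + 9 = 79/3.

26.33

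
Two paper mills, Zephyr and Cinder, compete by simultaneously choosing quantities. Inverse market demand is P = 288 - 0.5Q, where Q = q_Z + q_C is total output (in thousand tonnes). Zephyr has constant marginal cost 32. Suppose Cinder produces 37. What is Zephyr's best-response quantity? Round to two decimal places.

With the rival's output fixed at 37, Zephyr's profit is π_Z = (288 - (1/2)·37 - (1/2)q_Z)q_Z - (32q_Z) = (539/2 - (1/2)q_Z)q_Z - (32q_Z).
∂π_Z/∂q_Z = 475/2 - q_Z = 0, so q_Z = 475/2.

237.50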